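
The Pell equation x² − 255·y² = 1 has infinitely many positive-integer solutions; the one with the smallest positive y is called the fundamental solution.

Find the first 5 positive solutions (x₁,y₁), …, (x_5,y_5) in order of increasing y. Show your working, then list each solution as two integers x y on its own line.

√255 = [15; 1,30, …], period ℓ=2 (even) → k=1
i=0: a=15 ⇒ p=15, q=1
i=1: a=1 ⇒ p=16, q=1
→ (16, 1).  Check: 16²=256, 255·1²=255, difference 1.
(16+1√255)^2 = 511 + 32√255
(16+1√255)^3 = 16336 + 1023√255
(16+1√255)^4 = 522241 + 32704√255
(16+1√255)^5 = 16695376 + 1045505√255

16 1
511 32
16336 1023
522241 32704
16695376 1045505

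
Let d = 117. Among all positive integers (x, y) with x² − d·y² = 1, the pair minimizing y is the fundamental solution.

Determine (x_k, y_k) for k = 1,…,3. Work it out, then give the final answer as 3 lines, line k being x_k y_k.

649 60
842401 77880
1093435849 101088180

√117 = [10; 1,4,2,4,1,20, …], period ℓ=6 (even) → k=5
k=0  a_k=10  p_k/q_k = 10/1
…
k=2  a_k=4  p_k/q_k = 54/5
k=3  a_k=2  p_k/q_k = 119/11
k=4  a_k=4  p_k/q_k = 530/49
k=5  a_k=1  p_k/q_k = 649/60
fundamental: x₁=649, y₁=60  (since 421201 − 117·3600 = 1)
(649+60√117)^2 = 842401 + 77880√117
(649+60√117)^3 = 1093435849 + 101088180√117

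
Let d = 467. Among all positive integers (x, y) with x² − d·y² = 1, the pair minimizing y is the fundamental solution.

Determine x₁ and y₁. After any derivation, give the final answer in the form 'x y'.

d=467: √d = [21; 1,1,1,1,3,…,1,1,42] (ℓ=14, even), read p_13/q_13
k=0  a_k=21  p_k/q_k = 21/1
k=1  a_k=1  p_k/q_k = 22/1
k=2  a_k=1  p_k/q_k = 43/2
…
k=6  a_k=3  p_k/q_k = 1275/59
k=7  a_k=21  p_k/q_k = 27164/1257
k=8  a_k=3  p_k/q_k = 82767/3830
…
k=10  a_k=1  p_k/q_k = 358232/16577
k=11  a_k=1  p_k/q_k = 633697/29324
k=12  a_k=1  p_k/q_k = 991929/45901
k=13  a_k=1  p_k/q_k = 1625626/75225
→ (1625626, 75225).  Check: 1625626²=2642659891876, 467·75225²=2642659891875, difference 1.

1625626 75225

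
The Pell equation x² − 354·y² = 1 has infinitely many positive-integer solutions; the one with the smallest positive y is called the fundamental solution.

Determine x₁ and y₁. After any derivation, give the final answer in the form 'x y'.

258065 13716

[18; 1,4,2,2,18,2,2,4,1,36] for √354; ℓ=10 ⇒ convergent index 9
k=0  a_k=18  p_k/q_k = 18/1
…
k=2  a_k=4  p_k/q_k = 94/5
k=3  a_k=2  p_k/q_k = 207/11
k=4  a_k=2  p_k/q_k = 508/27
…
k=6  a_k=2  p_k/q_k = 19210/1021
k=7  a_k=2  p_k/q_k = 47771/2539
k=8  a_k=4  p_k/q_k = 210294/11177
k=9  a_k=1  p_k/q_k = 258065/13716
(x₁, y₁) = (258065, 13716);  258065² − 354·13716² = 1 ✓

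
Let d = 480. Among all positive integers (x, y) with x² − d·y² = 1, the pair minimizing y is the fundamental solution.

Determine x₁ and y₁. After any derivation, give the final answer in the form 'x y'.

241 11

d=480: √d = [21; 1,9,1,42] (ℓ=4, even), read p_3/q_3
k=0  a_k=21  p_k/q_k = 21/1
k=1  a_k=1  p_k/q_k = 22/1
k=2  a_k=9  p_k/q_k = 219/10
k=3  a_k=1  p_k/q_k = 241/11
fundamental: x₁=241, y₁=11  (since 58081 − 480·121 = 1)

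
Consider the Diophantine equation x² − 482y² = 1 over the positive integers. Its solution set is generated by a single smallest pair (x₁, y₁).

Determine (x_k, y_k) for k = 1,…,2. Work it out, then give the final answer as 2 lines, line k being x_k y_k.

483 22
466577 21252

√482 → a₀=21, period (1,20,1,42); ℓ=4 even so k=3
step 0: (21, 1)  from 21·(1,0) + (0,1)
…
step 2: (461, 21)  from 20·(22,1) + (21,1)
step 3: (483, 22)  from 1·(461,21) + (22,1)
(x₁, y₁) = (483, 22);  483² − 482·22² = 1 ✓
n=2: (483,22)∘(483,22) = (483·483+482·22·22, 483·22+22·483) = (466577,21252)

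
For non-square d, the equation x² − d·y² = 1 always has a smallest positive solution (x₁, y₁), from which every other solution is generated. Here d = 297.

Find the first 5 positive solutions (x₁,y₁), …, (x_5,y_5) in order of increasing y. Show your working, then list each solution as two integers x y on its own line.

[17; 4,3,1,1,2,1,1,3,4,34] for √297; ℓ=10 ⇒ convergent index 9
a_0=17:  p_0=17·1+0=17,  q_0=17·0+1=1
…
a_2=3:  p_2=3·69+17=224,  q_2=3·4+1=13
…
a_7=1:  p_7=1·1844+1327=3171,  q_7=1·107+77=184
a_8=3:  p_8=3·3171+1844=11357,  q_8=3·184+107=659
a_9=4:  p_9=4·11357+3171=48599,  q_9=4·659+184=2820
(x₁, y₁) = (48599, 2820);  48599² − 297·2820² = 1 ✓
n=2: (48599,2820)∘(48599,2820) = (48599·48599+297·2820·2820, 48599·2820+2820·48599) = (4723725601,274098360)
n=3: (4723725601,274098360)∘(48599,2820) = (48599·4723725601+297·2820·274098360, 48599·274098360+2820·4723725601) = (459136680917399,26641812392460)
n=4: (459136680917399,26641812392460)∘(48599,2820) = (48599·459136680917399+297·2820·26641812392460, 48599·26641812392460+2820·459136680917399) = (44627167107085622401,2589530880648228720)
n=5: (44627167107085622401,2589530880648228720)∘(48599,2820) = (48599·44627167107085622401+297·2820·2589530880648228720, 48599·2589530880648228720+2820·44627167107085622401) = (4337671388015371645214999,251697222510604722734100)

48599 2820
4723725601 274098360
459136680917399 26641812392460
44627167107085622401 2589530880648228720
4337671388015371645214999 251697222510604722734100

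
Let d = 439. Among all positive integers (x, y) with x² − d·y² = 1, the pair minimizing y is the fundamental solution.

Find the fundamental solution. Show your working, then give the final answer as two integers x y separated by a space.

√439 → a₀=20, period (1,19,1,40); ℓ=4 even so k=3
step 0: (20, 1)  from 20·(1,0) + (0,1)
…
step 2: (419, 20)  from 19·(21,1) + (20,1)
step 3: (440, 21)  from 1·(419,20) + (21,1)
→ (440, 21).  Check: 440²=193600, 439·21²=193599, difference 1.

440 21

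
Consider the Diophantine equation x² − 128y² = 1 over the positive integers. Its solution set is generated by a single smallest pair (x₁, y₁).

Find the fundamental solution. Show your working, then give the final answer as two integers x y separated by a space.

577 51

[11; 3,5,3,22] for √128; ℓ=4 ⇒ convergent index 3
k=0  a_k=11  p_k/q_k = 11/1
k=1  a_k=3  p_k/q_k = 34/3
k=2  a_k=5  p_k/q_k = 181/16
k=3  a_k=3  p_k/q_k = 577/51
fundamental: x₁=577, y₁=51  (since 332929 − 128·2601 = 1)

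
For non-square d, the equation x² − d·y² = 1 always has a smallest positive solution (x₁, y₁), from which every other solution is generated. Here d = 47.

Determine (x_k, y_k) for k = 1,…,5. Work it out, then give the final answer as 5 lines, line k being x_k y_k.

48 7
4607 672
442224 64505
42448897 6191808
4074651888 594349063

√47 → a₀=6, period (1,5,1,12); ℓ=4 even so k=3
a_0=6:  p_0=6·1+0=6,  q_0=6·0+1=1
a_1=1:  p_1=1·6+1=7,  q_1=1·1+0=1
a_2=5:  p_2=5·7+6=41,  q_2=5·1+1=6
a_3=1:  p_3=1·41+7=48,  q_3=1·6+1=7
(x₁, y₁) = (48, 7);  48² − 47·7² = 1 ✓
(48+7√47)^2 = 4607 + 672√47
(48+7√47)^3 = 442224 + 64505√47
(48+7√47)^4 = 42448897 + 6191808√47
(48+7√47)^5 = 4074651888 + 594349063√47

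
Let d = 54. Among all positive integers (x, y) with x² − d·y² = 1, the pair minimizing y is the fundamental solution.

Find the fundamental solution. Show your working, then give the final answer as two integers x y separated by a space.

485 66

√54 = [7; 2,1,6,1,2,14, …], period ℓ=6 (even) → k=5
step 0: (7, 1)  from 7·(1,0) + (0,1)
…
step 4: (169, 23)  from 1·(147,20) + (22,3)
step 5: (485, 66)  from 2·(169,23) + (147,20)
→ (485, 66).  Check: 485²=235225, 54·66²=235224, difference 1.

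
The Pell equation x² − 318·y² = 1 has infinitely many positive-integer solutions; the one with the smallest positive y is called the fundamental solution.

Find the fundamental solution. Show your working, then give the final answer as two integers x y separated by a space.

√318 → a₀=17, period (1,4,1,34); ℓ=4 even so k=3
a_0=17:  p_0=17·1+0=17,  q_0=17·0+1=1
a_1=1:  p_1=1·17+1=18,  q_1=1·1+0=1
a_2=4:  p_2=4·18+17=89,  q_2=4·1+1=5
a_3=1:  p_3=1·89+18=107,  q_3=1·5+1=6
(x₁, y₁) = (107, 6);  107² − 318·6² = 1 ✓

107 6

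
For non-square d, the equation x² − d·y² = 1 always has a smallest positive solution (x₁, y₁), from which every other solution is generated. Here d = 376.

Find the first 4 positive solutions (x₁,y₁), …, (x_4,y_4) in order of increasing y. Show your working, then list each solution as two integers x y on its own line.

√376 → a₀=19, period (2,1,1,3,1,…,1,2,38); ℓ=16 even so k=15
k=0  a_k=19  p_k/q_k = 19/1
…
k=6  a_k=2  p_k/q_k = 1241/64
…
k=11  a_k=1  p_k/q_k = 99455/5129
…
k=14  a_k=1  p_k/q_k = 837427/43187
k=15  a_k=2  p_k/q_k = 2143295/110532
→ (2143295, 110532).  Check: 2143295²=4593713457025, 376·110532²=4593713457024, difference 1.
n=2: (2143295,110532)∘(2143295,110532) = (2143295·2143295+376·110532·110532, 2143295·110532+110532·2143295) = (9187426914049,473805365880)
n=3: (9187426914049,473805365880)∘(2143295,110532) = (2143295·9187426914049+376·110532·473805365880, 2143295·473805365880+110532·9187426914049) = (39382732335491159615,2031009343327438668)
n=4: (39382732335491159615,2031009343327438668)∘(2143295,110532) = (2143295·39382732335491159615+376·110532·2031009343327438668, 2143295·2031009343327438668+110532·39382732335491159615) = (168817626601983862467148801,8706104341013491514496240)

2143295 110532
9187426914049 473805365880
39382732335491159615 2031009343327438668
168817626601983862467148801 8706104341013491514496240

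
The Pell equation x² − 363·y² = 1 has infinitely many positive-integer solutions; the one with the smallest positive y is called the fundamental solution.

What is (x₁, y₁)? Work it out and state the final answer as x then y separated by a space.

362 19

√363 = [19; 19,38, …], period ℓ=2 (even) → k=1
i=0: a=19 ⇒ p=19, q=1
i=1: a=19 ⇒ p=362, q=19
(x₁, y₁) = (362, 19);  362² − 363·19² = 1 ✓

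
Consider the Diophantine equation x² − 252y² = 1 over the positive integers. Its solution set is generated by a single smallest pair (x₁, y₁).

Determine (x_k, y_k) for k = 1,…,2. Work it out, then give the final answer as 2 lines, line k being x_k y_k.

d=252: √d = [15; 1,6,1,30] (ℓ=4, even), read p_3/q_3
a_0=15:  p_0=15·1+0=15,  q_0=15·0+1=1
…
a_2=6:  p_2=6·16+15=111,  q_2=6·1+1=7
a_3=1:  p_3=1·111+16=127,  q_3=1·7+1=8
→ (127, 8).  Check: 127²=16129, 252·8²=16128, difference 1.
k=2:  x_2 = 127·127+252·8·8 = 32257,  y_2 = 127·8+8·127 = 2032

127 8
32257 2032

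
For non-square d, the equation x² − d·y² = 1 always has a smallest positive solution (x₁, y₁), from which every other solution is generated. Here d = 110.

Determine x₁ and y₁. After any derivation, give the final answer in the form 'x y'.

21 2

[10; 2,20] for √110; ℓ=2 ⇒ convergent index 1
i=0: a=10 ⇒ p=10, q=1
i=1: a=2 ⇒ p=21, q=2
→ (21, 2).  Check: 21²=441, 110·2²=440, difference 1.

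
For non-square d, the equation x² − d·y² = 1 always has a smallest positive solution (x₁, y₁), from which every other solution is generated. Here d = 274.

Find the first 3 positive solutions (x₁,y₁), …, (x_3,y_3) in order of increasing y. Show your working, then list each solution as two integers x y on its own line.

d=274: √d = [16; 1,1,4,4,1,1,32] (ℓ=7, odd), read p_13/q_13
a_0=16:  p_0=16·1+0=16,  q_0=16·0+1=1
…
a_4=4:  p_4=4·149+33=629,  q_4=4·9+2=38
…
a_7=32:  p_7=32·1407+778=45802,  q_7=32·85+47=2767
…
a_9=1:  p_9=1·47209+45802=93011,  q_9=1·2852+2767=5619
a_10=4:  p_10=4·93011+47209=419253,  q_10=4·5619+2852=25328
…
a_12=1:  p_12=1·1770023+419253=2189276,  q_12=1·106931+25328=132259
a_13=1:  p_13=1·2189276+1770023=3959299,  q_13=1·132259+106931=239190
(x₁, y₁) = (3959299, 239190);  3959299² − 274·239190² = 1 ✓
k=2:  x_2 = 3959299·3959299+274·239190·239190 = 31352097142801,  y_2 = 3959299·239190+239190·3959299 = 1894049455620
k=3:  x_3 = 3959299·31352097142801+274·239190·1894049455620 = 248264653730785753699,  y_3 = 3959299·1894049455620+239190·31352097142801 = 14998216231173381570

3959299 239190
31352097142801 1894049455620
248264653730785753699 14998216231173381570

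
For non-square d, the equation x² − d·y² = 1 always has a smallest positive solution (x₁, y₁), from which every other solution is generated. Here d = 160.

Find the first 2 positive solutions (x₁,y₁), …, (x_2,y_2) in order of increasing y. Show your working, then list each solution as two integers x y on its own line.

d=160: √d = [12; 1,1,1,5,1,1,1,24] (ℓ=8, even), read p_7/q_7
k=0  a_k=12  p_k/q_k = 12/1
…
k=2  a_k=1  p_k/q_k = 25/2
…
k=6  a_k=1  p_k/q_k = 468/37
k=7  a_k=1  p_k/q_k = 721/57
fundamental: x₁=721, y₁=57  (since 519841 − 160·3249 = 1)
k=2:  x_2 = 721·721+160·57·57 = 1039681,  y_2 = 721·57+57·721 = 82194

721 57
1039681 82194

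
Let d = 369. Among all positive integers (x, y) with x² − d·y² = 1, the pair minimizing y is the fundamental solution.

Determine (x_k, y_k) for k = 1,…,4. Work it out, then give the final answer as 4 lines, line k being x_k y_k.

8396801 437120
141012534067201 7340819306240
2368108374136006451201 123278797782910239360
39769069528107045198367948801 2070295065004669620717268480

d=369: √d = [19; 4,1,3,2,7,4,7,2,3,1,4,38] (ℓ=12, even), read p_11/q_11
step 0: (19, 1)  from 19·(1,0) + (0,1)
…
step 5: (6147, 320)  from 7·(826,43) + (365,19)
…
step 7: (184045, 9581)  from 7·(25414,1323) + (6147,320)
step 8: (393504, 20485)  from 2·(184045,9581) + (25414,1323)
step 9: (1364557, 71036)  from 3·(393504,20485) + (184045,9581)
step 10: (1758061, 91521)  from 1·(1364557,71036) + (393504,20485)
step 11: (8396801, 437120)  from 4·(1758061,91521) + (1364557,71036)
→ (8396801, 437120).  Check: 8396801²=70506267033601, 369·437120²=70506267033600, difference 1.
k=2:  x_2 = 8396801·8396801+369·437120·437120 = 141012534067201,  y_2 = 8396801·437120+437120·8396801 = 7340819306240
k=3:  x_3 = 8396801·141012534067201+369·437120·7340819306240 = 2368108374136006451201,  y_3 = 8396801·7340819306240+437120·141012534067201 = 123278797782910239360
k=4:  x_4 = 8396801·2368108374136006451201+369·437120·123278797782910239360 = 39769069528107045198367948801,  y_4 = 8396801·123278797782910239360+437120·2368108374136006451201 = 2070295065004669620717268480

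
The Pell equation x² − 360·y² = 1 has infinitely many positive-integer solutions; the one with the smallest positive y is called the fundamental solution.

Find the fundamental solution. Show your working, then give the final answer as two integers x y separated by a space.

19 1

√360 = [18; 1,36, …], period ℓ=2 (even) → k=1
a_0=18:  p_0=18·1+0=18,  q_0=18·0+1=1
a_1=1:  p_1=1·18+1=19,  q_1=1·1+0=1
→ (19, 1).  Check: 19²=361, 360·1²=360, difference 1.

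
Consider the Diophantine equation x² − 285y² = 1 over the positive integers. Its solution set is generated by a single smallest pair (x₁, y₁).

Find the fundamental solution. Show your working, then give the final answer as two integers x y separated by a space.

d=285: √d = [16; 1,7,2,7,1,32] (ℓ=6, even), read p_5/q_5
k=0  a_k=16  p_k/q_k = 16/1
k=1  a_k=1  p_k/q_k = 17/1
…
k=4  a_k=7  p_k/q_k = 2144/127
k=5  a_k=1  p_k/q_k = 2431/144
(x₁, y₁) = (2431, 144);  2431² − 285·144² = 1 ✓

2431 144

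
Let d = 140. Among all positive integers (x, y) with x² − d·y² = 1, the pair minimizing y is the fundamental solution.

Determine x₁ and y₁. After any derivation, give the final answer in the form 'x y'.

71 6

[11; 1,4,1,22] for √140; ℓ=4 ⇒ convergent index 3
k=0  a_k=11  p_k/q_k = 11/1
k=1  a_k=1  p_k/q_k = 12/1
k=2  a_k=4  p_k/q_k = 59/5
k=3  a_k=1  p_k/q_k = 71/6
→ (71, 6).  Check: 71²=5041, 140·6²=5040, difference 1.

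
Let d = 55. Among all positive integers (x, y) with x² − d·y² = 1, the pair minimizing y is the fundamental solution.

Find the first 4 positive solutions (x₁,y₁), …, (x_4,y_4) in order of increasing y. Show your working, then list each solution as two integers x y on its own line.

√55 → a₀=7, period (2,2,2,14); ℓ=4 even so k=3
step 0: (7, 1)  from 7·(1,0) + (0,1)
step 1: (15, 2)  from 2·(7,1) + (1,0)
step 2: (37, 5)  from 2·(15,2) + (7,1)
step 3: (89, 12)  from 2·(37,5) + (15,2)
→ (89, 12).  Check: 89²=7921, 55·12²=7920, difference 1.
(89+12√55)^2 = 15841 + 2136√55
(89+12√55)^3 = 2819609 + 380196√55
(89+12√55)^4 = 501874561 + 67672752√55

89 12
15841 2136
2819609 380196
501874561 67672752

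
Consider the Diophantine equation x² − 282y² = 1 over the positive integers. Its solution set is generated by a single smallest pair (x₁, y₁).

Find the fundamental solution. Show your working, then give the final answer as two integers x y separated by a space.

2351 140

√282 → a₀=16, period (1,3,1,4,1,3,1,32); ℓ=8 even so k=7
k=0  a_k=16  p_k/q_k = 16/1
…
k=2  a_k=3  p_k/q_k = 67/4
…
k=4  a_k=4  p_k/q_k = 403/24
k=5  a_k=1  p_k/q_k = 487/29
k=6  a_k=3  p_k/q_k = 1864/111
k=7  a_k=1  p_k/q_k = 2351/140
(x₁, y₁) = (2351, 140);  2351² − 282·140² = 1 ✓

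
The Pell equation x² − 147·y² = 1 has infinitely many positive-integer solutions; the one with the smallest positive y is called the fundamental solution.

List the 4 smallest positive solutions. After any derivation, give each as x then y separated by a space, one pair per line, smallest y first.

d=147: √d = [12; 8,24] (ℓ=2, even), read p_1/q_1
i=0: a=12 ⇒ p=12, q=1
i=1: a=8 ⇒ p=97, q=8
(x₁, y₁) = (97, 8);  97² − 147·8² = 1 ✓
n=2: (97,8)∘(97,8) = (97·97+147·8·8, 97·8+8·97) = (18817,1552)
n=3: (18817,1552)∘(97,8) = (97·18817+147·8·1552, 97·1552+8·18817) = (3650401,301080)
n=4: (3650401,301080)∘(97,8) = (97·3650401+147·8·301080, 97·301080+8·3650401) = (708158977,58407968)

97 8
18817 1552
3650401 301080
708158977 58407968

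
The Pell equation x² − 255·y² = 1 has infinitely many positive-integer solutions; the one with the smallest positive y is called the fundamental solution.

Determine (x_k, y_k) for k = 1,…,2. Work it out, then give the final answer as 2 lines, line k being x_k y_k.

√255 → a₀=15, period (1,30); ℓ=2 even so k=1
a_0=15:  p_0=15·1+0=15,  q_0=15·0+1=1
a_1=1:  p_1=1·15+1=16,  q_1=1·1+0=1
fundamental: x₁=16, y₁=1  (since 256 − 255·1 = 1)
n=2: (16,1)∘(16,1) = (16·16+255·1·1, 16·1+1·16) = (511,32)

16 1
511 32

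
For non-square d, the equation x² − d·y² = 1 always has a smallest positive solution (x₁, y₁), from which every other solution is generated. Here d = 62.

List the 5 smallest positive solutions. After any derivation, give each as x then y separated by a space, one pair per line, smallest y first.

√62 → a₀=7, period (1,6,1,14); ℓ=4 even so k=3
a_0=7:  p_0=7·1+0=7,  q_0=7·0+1=1
…
a_2=6:  p_2=6·8+7=55,  q_2=6·1+1=7
a_3=1:  p_3=1·55+8=63,  q_3=1·7+1=8
fundamental: x₁=63, y₁=8  (since 3969 − 62·64 = 1)
(63+8√62)^2 = 7937 + 1008√62
(63+8√62)^3 = 999999 + 127000√62
(63+8√62)^4 = 125991937 + 16000992√62
(63+8√62)^5 = 15873984063 + 2015997992√62

63 8
7937 1008
999999 127000
125991937 16000992
15873984063 2015997992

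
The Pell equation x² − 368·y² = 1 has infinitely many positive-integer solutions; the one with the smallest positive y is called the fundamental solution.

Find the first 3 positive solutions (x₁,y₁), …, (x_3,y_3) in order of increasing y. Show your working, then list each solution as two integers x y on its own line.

1151 60
2649601 138120
6099380351 317952180

[19; 5,2,5,38] for √368; ℓ=4 ⇒ convergent index 3
i=0: a=19 ⇒ p=19, q=1
i=1: a=5 ⇒ p=96, q=5
i=2: a=2 ⇒ p=211, q=11
i=3: a=5 ⇒ p=1151, q=60
→ (1151, 60).  Check: 1151²=1324801, 368·60²=1324800, difference 1.
(1151+60√368)^2 = 2649601 + 138120√368
(1151+60√368)^3 = 6099380351 + 317952180√368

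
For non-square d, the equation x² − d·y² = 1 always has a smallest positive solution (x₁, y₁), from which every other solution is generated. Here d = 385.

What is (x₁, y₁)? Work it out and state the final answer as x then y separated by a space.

95831 4884

√385 = [19; 1,1,1,1,1,…,1,1,38, …], period ℓ=16 (even) → k=15
a_0=19:  p_0=19·1+0=19,  q_0=19·0+1=1
…
a_4=1:  p_4=1·59+39=98,  q_4=1·3+2=5
…
a_6=3:  p_6=3·157+98=569,  q_6=3·8+5=29
…
a_9=1:  p_9=1·2021+726=2747,  q_9=1·103+37=140
…
a_11=1:  p_11=1·10262+2747=13009,  q_11=1·523+140=663
a_12=1:  p_12=1·13009+10262=23271,  q_12=1·663+523=1186
…
a_14=1:  p_14=1·36280+23271=59551,  q_14=1·1849+1186=3035
a_15=1:  p_15=1·59551+36280=95831,  q_15=1·3035+1849=4884
(x₁, y₁) = (95831, 4884);  95831² − 385·4884² = 1 ✓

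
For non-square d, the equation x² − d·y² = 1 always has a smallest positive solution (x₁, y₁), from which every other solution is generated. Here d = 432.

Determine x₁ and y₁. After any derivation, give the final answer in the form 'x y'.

[20; 1,3,1,1,1,3,1,40] for √432; ℓ=8 ⇒ convergent index 7
k=0  a_k=20  p_k/q_k = 20/1
k=1  a_k=1  p_k/q_k = 21/1
k=2  a_k=3  p_k/q_k = 83/4
k=3  a_k=1  p_k/q_k = 104/5
…
k=5  a_k=1  p_k/q_k = 291/14
k=6  a_k=3  p_k/q_k = 1060/51
k=7  a_k=1  p_k/q_k = 1351/65
(x₁, y₁) = (1351, 65);  1351² − 432·65² = 1 ✓

1351 65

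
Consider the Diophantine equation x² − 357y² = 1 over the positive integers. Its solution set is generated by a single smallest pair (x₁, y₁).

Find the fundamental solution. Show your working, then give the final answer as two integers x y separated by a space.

√357 → a₀=18, period (1,8,2,8,1,36); ℓ=6 even so k=5
a_0=18:  p_0=18·1+0=18,  q_0=18·0+1=1
a_1=1:  p_1=1·18+1=19,  q_1=1·1+0=1
a_2=8:  p_2=8·19+18=170,  q_2=8·1+1=9
a_3=2:  p_3=2·170+19=359,  q_3=2·9+1=19
a_4=8:  p_4=8·359+170=3042,  q_4=8·19+9=161
a_5=1:  p_5=1·3042+359=3401,  q_5=1·161+19=180
→ (3401, 180).  Check: 3401²=11566801, 357·180²=11566800, difference 1.

3401 180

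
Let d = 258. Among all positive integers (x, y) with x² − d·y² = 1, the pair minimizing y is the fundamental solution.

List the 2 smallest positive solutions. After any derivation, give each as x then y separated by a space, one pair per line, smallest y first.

√258 = [16; 16,32, …], period ℓ=2 (even) → k=1
k=0  a_k=16  p_k/q_k = 16/1
k=1  a_k=16  p_k/q_k = 257/16
(x₁, y₁) = (257, 16);  257² − 258·16² = 1 ✓
(x_2, y_2) = (257·257 + 258·16·16, 257·16 + 16·257) = (132097, 8224)

257 16
132097 8224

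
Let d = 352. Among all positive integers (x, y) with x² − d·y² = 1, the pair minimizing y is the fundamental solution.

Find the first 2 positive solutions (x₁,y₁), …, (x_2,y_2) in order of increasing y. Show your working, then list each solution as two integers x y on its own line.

√352 = [18; 1,3,5,9,5,3,1,36, …], period ℓ=8 (even) → k=7
k=0  a_k=18  p_k/q_k = 18/1
…
k=3  a_k=5  p_k/q_k = 394/21
k=4  a_k=9  p_k/q_k = 3621/193
…
k=6  a_k=3  p_k/q_k = 59118/3151
k=7  a_k=1  p_k/q_k = 77617/4137
fundamental: x₁=77617, y₁=4137  (since 6024398689 − 352·17114769 = 1)
k=2:  x_2 = 77617·77617+352·4137·4137 = 12048797377,  y_2 = 77617·4137+4137·77617 = 642203058

77617 4137
12048797377 642203058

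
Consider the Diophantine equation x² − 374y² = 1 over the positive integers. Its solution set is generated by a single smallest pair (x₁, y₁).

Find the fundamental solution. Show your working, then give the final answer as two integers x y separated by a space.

3365 174

√374 = [19; 2,1,18,1,2,38, …], period ℓ=6 (even) → k=5
a_0=19:  p_0=19·1+0=19,  q_0=19·0+1=1
a_1=2:  p_1=2·19+1=39,  q_1=2·1+0=2
a_2=1:  p_2=1·39+19=58,  q_2=1·2+1=3
a_3=18:  p_3=18·58+39=1083,  q_3=18·3+2=56
a_4=1:  p_4=1·1083+58=1141,  q_4=1·56+3=59
a_5=2:  p_5=2·1141+1083=3365,  q_5=2·59+56=174
→ (3365, 174).  Check: 3365²=11323225, 374·174²=11323224, difference 1.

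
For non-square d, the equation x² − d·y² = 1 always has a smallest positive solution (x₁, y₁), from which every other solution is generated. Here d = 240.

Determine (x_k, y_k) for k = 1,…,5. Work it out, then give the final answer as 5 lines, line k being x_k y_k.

31 2
1921 124
119071 7686
7380481 476408
457470751 29529610

√240 → a₀=15, period (2,30); ℓ=2 even so k=1
i=0: a=15 ⇒ p=15, q=1
i=1: a=2 ⇒ p=31, q=2
fundamental: x₁=31, y₁=2  (since 961 − 240·4 = 1)
k=2:  x_2 = 31·31+240·2·2 = 1921,  y_2 = 31·2+2·31 = 124
k=3:  x_3 = 31·1921+240·2·124 = 119071,  y_3 = 31·124+2·1921 = 7686
k=4:  x_4 = 31·119071+240·2·7686 = 7380481,  y_4 = 31·7686+2·119071 = 476408
k=5:  x_5 = 31·7380481+240·2·476408 = 457470751,  y_5 = 31·476408+2·7380481 = 29529610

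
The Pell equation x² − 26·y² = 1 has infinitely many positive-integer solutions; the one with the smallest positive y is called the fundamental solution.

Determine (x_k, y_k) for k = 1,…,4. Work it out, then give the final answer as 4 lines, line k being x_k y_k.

d=26: √d = [5; 10] (ℓ=1, odd), read p_1/q_1
step 0: (5, 1)  from 5·(1,0) + (0,1)
step 1: (51, 10)  from 10·(5,1) + (1,0)
→ (51, 10).  Check: 51²=2601, 26·10²=2600, difference 1.
k=2:  x_2 = 51·51+26·10·10 = 5201,  y_2 = 51·10+10·51 = 1020
k=3:  x_3 = 51·5201+26·10·1020 = 530451,  y_3 = 51·1020+10·5201 = 104030
k=4:  x_4 = 51·530451+26·10·104030 = 54100801,  y_4 = 51·104030+10·530451 = 10610040

51 10
5201 1020
530451 104030
54100801 10610040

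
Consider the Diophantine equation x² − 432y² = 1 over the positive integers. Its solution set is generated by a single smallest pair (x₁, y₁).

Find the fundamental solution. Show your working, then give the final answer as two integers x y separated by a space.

1351 65

√432 → a₀=20, period (1,3,1,1,1,3,1,40); ℓ=8 even so k=7
step 0: (20, 1)  from 20·(1,0) + (0,1)
step 1: (21, 1)  from 1·(20,1) + (1,0)
step 2: (83, 4)  from 3·(21,1) + (20,1)
…
step 4: (187, 9)  from 1·(104,5) + (83,4)
step 5: (291, 14)  from 1·(187,9) + (104,5)
step 6: (1060, 51)  from 3·(291,14) + (187,9)
step 7: (1351, 65)  from 1·(1060,51) + (291,14)
→ (1351, 65).  Check: 1351²=1825201, 432·65²=1825200, difference 1.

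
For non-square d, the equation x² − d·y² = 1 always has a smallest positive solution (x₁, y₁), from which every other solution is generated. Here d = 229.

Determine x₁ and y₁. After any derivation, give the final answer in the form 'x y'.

[15; 7,1,1,7,30] for √229; ℓ=5 ⇒ convergent index 9
step 0: (15, 1)  from 15·(1,0) + (0,1)
step 1: (106, 7)  from 7·(15,1) + (1,0)
step 2: (121, 8)  from 1·(106,7) + (15,1)
…
step 5: (51527, 3405)  from 30·(1710,113) + (227,15)
…
step 7: (413926, 27353)  from 1·(362399,23948) + (51527,3405)
step 8: (776325, 51301)  from 1·(413926,27353) + (362399,23948)
step 9: (5848201, 386460)  from 7·(776325,51301) + (413926,27353)
→ (5848201, 386460).  Check: 5848201²=34201454936401, 229·386460²=34201454936400, difference 1.

5848201 386460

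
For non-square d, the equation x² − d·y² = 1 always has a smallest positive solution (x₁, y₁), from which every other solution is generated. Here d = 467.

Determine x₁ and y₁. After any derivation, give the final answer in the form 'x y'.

1625626 75225

d=467: √d = [21; 1,1,1,1,3,…,1,1,42] (ℓ=14, even), read p_13/q_13
k=0  a_k=21  p_k/q_k = 21/1
k=1  a_k=1  p_k/q_k = 22/1
…
k=3  a_k=1  p_k/q_k = 65/3
k=4  a_k=1  p_k/q_k = 108/5
k=5  a_k=3  p_k/q_k = 389/18
k=6  a_k=3  p_k/q_k = 1275/59
k=7  a_k=21  p_k/q_k = 27164/1257
k=8  a_k=3  p_k/q_k = 82767/3830
k=9  a_k=3  p_k/q_k = 275465/12747
k=10  a_k=1  p_k/q_k = 358232/16577
…
k=12  a_k=1  p_k/q_k = 991929/45901
k=13  a_k=1  p_k/q_k = 1625626/75225
fundamental: x₁=1625626, y₁=75225  (since 2642659891876 − 467·5658800625 = 1)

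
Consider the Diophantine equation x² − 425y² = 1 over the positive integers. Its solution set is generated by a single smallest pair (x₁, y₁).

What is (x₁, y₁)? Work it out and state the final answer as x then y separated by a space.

143649 6968

√425 = [20; 1,1,1,1,1,1,40, …], period ℓ=7 (odd) → k=13
k=0  a_k=20  p_k/q_k = 20/1
k=1  a_k=1  p_k/q_k = 21/1
k=2  a_k=1  p_k/q_k = 41/2
k=3  a_k=1  p_k/q_k = 62/3
…
k=5  a_k=1  p_k/q_k = 165/8
k=6  a_k=1  p_k/q_k = 268/13
k=7  a_k=40  p_k/q_k = 10885/528
k=8  a_k=1  p_k/q_k = 11153/541
k=9  a_k=1  p_k/q_k = 22038/1069
k=10  a_k=1  p_k/q_k = 33191/1610
k=11  a_k=1  p_k/q_k = 55229/2679
k=12  a_k=1  p_k/q_k = 88420/4289
k=13  a_k=1  p_k/q_k = 143649/6968
(x₁, y₁) = (143649, 6968);  143649² − 425·6968² = 1 ✓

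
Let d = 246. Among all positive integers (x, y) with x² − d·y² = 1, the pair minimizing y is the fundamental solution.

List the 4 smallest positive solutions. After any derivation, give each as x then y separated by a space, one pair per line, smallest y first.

88805 5662
15772656049 1005627820
2801381440774085 178609557104538
497553357680112580801 31722843436331366360

[15; 1,2,5,1,14,1,5,2,1,30] for √246; ℓ=10 ⇒ convergent index 9
k=0  a_k=15  p_k/q_k = 15/1
k=1  a_k=1  p_k/q_k = 16/1
k=2  a_k=2  p_k/q_k = 47/3
k=3  a_k=5  p_k/q_k = 251/16
k=4  a_k=1  p_k/q_k = 298/19
k=5  a_k=14  p_k/q_k = 4423/282
k=6  a_k=1  p_k/q_k = 4721/301
k=7  a_k=5  p_k/q_k = 28028/1787
k=8  a_k=2  p_k/q_k = 60777/3875
k=9  a_k=1  p_k/q_k = 88805/5662
(x₁, y₁) = (88805, 5662);  88805² − 246·5662² = 1 ✓
(88805+5662√246)^2 = 15772656049 + 1005627820√246
(88805+5662√246)^3 = 2801381440774085 + 178609557104538√246
(88805+5662√246)^4 = 497553357680112580801 + 31722843436331366360√246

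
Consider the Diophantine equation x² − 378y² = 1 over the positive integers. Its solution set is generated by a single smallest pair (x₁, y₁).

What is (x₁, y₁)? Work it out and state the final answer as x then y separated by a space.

d=378: √d = [19; 2,3,1,4,1,3,2,38] (ℓ=8, even), read p_7/q_7
step 0: (19, 1)  from 19·(1,0) + (0,1)
step 1: (39, 2)  from 2·(19,1) + (1,0)
step 2: (136, 7)  from 3·(39,2) + (19,1)
step 3: (175, 9)  from 1·(136,7) + (39,2)
step 4: (836, 43)  from 4·(175,9) + (136,7)
…
step 6: (3869, 199)  from 3·(1011,52) + (836,43)
step 7: (8749, 450)  from 2·(3869,199) + (1011,52)
→ (8749, 450).  Check: 8749²=76545001, 378·450²=76545000, difference 1.

8749 450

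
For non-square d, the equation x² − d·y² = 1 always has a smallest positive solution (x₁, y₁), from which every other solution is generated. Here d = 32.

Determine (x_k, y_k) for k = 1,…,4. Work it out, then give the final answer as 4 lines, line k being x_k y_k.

[5; 1,1,1,10] for √32; ℓ=4 ⇒ convergent index 3
k=0  a_k=5  p_k/q_k = 5/1
k=1  a_k=1  p_k/q_k = 6/1
k=2  a_k=1  p_k/q_k = 11/2
k=3  a_k=1  p_k/q_k = 17/3
(x₁, y₁) = (17, 3);  17² − 32·3² = 1 ✓
k=2:  x_2 = 17·17+32·3·3 = 577,  y_2 = 17·3+3·17 = 102
k=3:  x_3 = 17·577+32·3·102 = 19601,  y_3 = 17·102+3·577 = 3465
k=4:  x_4 = 17·19601+32·3·3465 = 665857,  y_4 = 17·3465+3·19601 = 117708

17 3
577 102
19601 3465
665857 117708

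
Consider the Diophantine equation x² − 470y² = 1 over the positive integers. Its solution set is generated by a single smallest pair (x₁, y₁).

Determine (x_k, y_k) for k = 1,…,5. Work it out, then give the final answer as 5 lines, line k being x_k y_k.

√470 → a₀=21, period (1,2,8,2,1,42); ℓ=6 even so k=5
i=0: a=21 ⇒ p=21, q=1
…
i=4: a=2 ⇒ p=1149, q=53
i=5: a=1 ⇒ p=1691, q=78
→ (1691, 78).  Check: 1691²=2859481, 470·78²=2859480, difference 1.
n=2: (1691,78)∘(1691,78) = (1691·1691+470·78·78, 1691·78+78·1691) = (5718961,263796)
n=3: (5718961,263796)∘(1691,78) = (1691·5718961+470·78·263796, 1691·263796+78·5718961) = (19341524411,892157994)
n=4: (19341524411,892157994)∘(1691,78) = (1691·19341524411+470·78·892157994, 1691·892157994+78·19341524411) = (65413029839041,3017278071912)
n=5: (65413029839041,3017278071912)∘(1691,78) = (1691·65413029839041+470·78·3017278071912, 1691·3017278071912+78·65413029839041) = (221226847574112251,10204433547048390)

1691 78
5718961 263796
19341524411 892157994
65413029839041 3017278071912
221226847574112251 10204433547048390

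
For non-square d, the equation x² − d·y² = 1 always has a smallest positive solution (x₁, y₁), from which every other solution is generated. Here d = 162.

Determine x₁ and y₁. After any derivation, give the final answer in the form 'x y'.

19601 1540

√162 = [12; 1,2,1,2,12,2,1,2,1,24, …], period ℓ=10 (even) → k=9
k=0  a_k=12  p_k/q_k = 12/1
k=1  a_k=1  p_k/q_k = 13/1
…
k=3  a_k=1  p_k/q_k = 51/4
k=4  a_k=2  p_k/q_k = 140/11
…
k=8  a_k=2  p_k/q_k = 14268/1121
k=9  a_k=1  p_k/q_k = 19601/1540
fundamental: x₁=19601, y₁=1540  (since 384199201 − 162·2371600 = 1)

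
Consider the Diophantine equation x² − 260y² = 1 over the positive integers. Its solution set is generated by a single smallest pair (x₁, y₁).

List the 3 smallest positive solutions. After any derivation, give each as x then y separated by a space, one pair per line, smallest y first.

129 8
33281 2064
8586369 532504

√260 → a₀=16, period (8,32); ℓ=2 even so k=1
a_0=16:  p_0=16·1+0=16,  q_0=16·0+1=1
a_1=8:  p_1=8·16+1=129,  q_1=8·1+0=8
(x₁, y₁) = (129, 8);  129² − 260·8² = 1 ✓
(129+8√260)^2 = 33281 + 2064√260
(129+8√260)^3 = 8586369 + 532504√260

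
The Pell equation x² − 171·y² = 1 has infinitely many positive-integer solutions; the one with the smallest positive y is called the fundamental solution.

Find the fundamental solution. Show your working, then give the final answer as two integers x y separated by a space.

170 13

d=171: √d = [13; 13,26] (ℓ=2, even), read p_1/q_1
i=0: a=13 ⇒ p=13, q=1
i=1: a=13 ⇒ p=170, q=13
→ (170, 13).  Check: 170²=28900, 171·13²=28899, difference 1.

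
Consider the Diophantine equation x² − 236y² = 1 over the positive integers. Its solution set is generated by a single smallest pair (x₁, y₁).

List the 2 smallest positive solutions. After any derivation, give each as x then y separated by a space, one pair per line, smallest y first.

561799 36570
631236232801 41089978860

[15; 2,1,3,5,1,6,1,5,3,1,2,30] for √236; ℓ=12 ⇒ convergent index 11
a_0=15:  p_0=15·1+0=15,  q_0=15·0+1=1
…
a_2=1:  p_2=1·31+15=46,  q_2=1·2+1=3
a_3=3:  p_3=3·46+31=169,  q_3=3·3+2=11
a_4=5:  p_4=5·169+46=891,  q_4=5·11+3=58
a_5=1:  p_5=1·891+169=1060,  q_5=1·58+11=69
…
a_7=1:  p_7=1·7251+1060=8311,  q_7=1·472+69=541
a_8=5:  p_8=5·8311+7251=48806,  q_8=5·541+472=3177
a_9=3:  p_9=3·48806+8311=154729,  q_9=3·3177+541=10072
a_10=1:  p_10=1·154729+48806=203535,  q_10=1·10072+3177=13249
a_11=2:  p_11=2·203535+154729=561799,  q_11=2·13249+10072=36570
→ (561799, 36570).  Check: 561799²=315618116401, 236·36570²=315618116400, difference 1.
(561799+36570√236)^2 = 631236232801 + 41089978860√236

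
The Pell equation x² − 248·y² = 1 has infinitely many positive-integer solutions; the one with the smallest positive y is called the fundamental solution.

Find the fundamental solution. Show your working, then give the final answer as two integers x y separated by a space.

√248 → a₀=15, period (1,2,1,30); ℓ=4 even so k=3
step 0: (15, 1)  from 15·(1,0) + (0,1)
…
step 2: (47, 3)  from 2·(16,1) + (15,1)
step 3: (63, 4)  from 1·(47,3) + (16,1)
→ (63, 4).  Check: 63²=3969, 248·4²=3968, difference 1.

63 4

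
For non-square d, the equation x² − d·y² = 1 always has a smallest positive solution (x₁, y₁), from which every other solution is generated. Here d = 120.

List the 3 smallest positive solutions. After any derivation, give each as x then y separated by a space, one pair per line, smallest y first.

11 1
241 22
5291 483

√120 → a₀=10, period (1,20); ℓ=2 even so k=1
i=0: a=10 ⇒ p=10, q=1
i=1: a=1 ⇒ p=11, q=1
fundamental: x₁=11, y₁=1  (since 121 − 120·1 = 1)
n=2: (11,1)∘(11,1) = (11·11+120·1·1, 11·1+1·11) = (241,22)
n=3: (241,22)∘(11,1) = (11·241+120·1·22, 11·22+1·241) = (5291,483)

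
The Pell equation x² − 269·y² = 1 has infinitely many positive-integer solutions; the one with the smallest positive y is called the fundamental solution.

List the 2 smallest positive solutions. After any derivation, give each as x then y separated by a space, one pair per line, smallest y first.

d=269: √d = [16; 2,2,32] (ℓ=3, odd), read p_5/q_5
k=0  a_k=16  p_k/q_k = 16/1
k=1  a_k=2  p_k/q_k = 33/2
…
k=3  a_k=32  p_k/q_k = 2657/162
k=4  a_k=2  p_k/q_k = 5396/329
k=5  a_k=2  p_k/q_k = 13449/820
fundamental: x₁=13449, y₁=820  (since 180875601 − 269·672400 = 1)
(13449+820√269)^2 = 361751201 + 22056360√269

13449 820
361751201 22056360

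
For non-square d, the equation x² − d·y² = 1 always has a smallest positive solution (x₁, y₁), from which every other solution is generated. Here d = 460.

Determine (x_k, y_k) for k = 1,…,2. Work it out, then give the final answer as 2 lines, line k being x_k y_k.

2535751 118230
12860066268001 599603681460

d=460: √d = [21; 2,4,3,1,2,10,2,1,3,4,2,42] (ℓ=12, even), read p_11/q_11
k=0  a_k=21  p_k/q_k = 21/1
k=1  a_k=2  p_k/q_k = 43/2
…
k=5  a_k=2  p_k/q_k = 2252/105
…
k=8  a_k=1  p_k/q_k = 72257/3369
k=9  a_k=3  p_k/q_k = 265693/12388
k=10  a_k=4  p_k/q_k = 1135029/52921
k=11  a_k=2  p_k/q_k = 2535751/118230
fundamental: x₁=2535751, y₁=118230  (since 6430033134001 − 460·13978332900 = 1)
(x_2, y_2) = (2535751·2535751 + 460·118230·118230, 2535751·118230 + 118230·2535751) = (12860066268001, 599603681460)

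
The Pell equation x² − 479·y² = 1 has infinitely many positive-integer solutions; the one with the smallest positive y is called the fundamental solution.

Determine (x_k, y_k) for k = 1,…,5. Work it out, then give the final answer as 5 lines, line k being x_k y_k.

2989440 136591
17873503027199 816661198080
106863529779256567680 4882719303976413809
638924220926583633867571201 29193192792157684333155840
3820051246013425493328364845667200 174542596521170852986514812245391

√479 → a₀=21, period (1,7,1,3,2,21,2,3,1,7,1,42); ℓ=12 even so k=11
i=0: a=21 ⇒ p=21, q=1
i=1: a=1 ⇒ p=22, q=1
i=2: a=7 ⇒ p=175, q=8
i=3: a=1 ⇒ p=197, q=9
i=4: a=3 ⇒ p=766, q=35
i=5: a=2 ⇒ p=1729, q=79
i=6: a=21 ⇒ p=37075, q=1694
i=7: a=2 ⇒ p=75879, q=3467
i=8: a=3 ⇒ p=264712, q=12095
…
i=10: a=7 ⇒ p=2648849, q=121029
i=11: a=1 ⇒ p=2989440, q=136591
(x₁, y₁) = (2989440, 136591);  2989440² − 479·136591² = 1 ✓
(2989440+136591√479)^2 = 17873503027199 + 816661198080√479
(2989440+136591√479)^3 = 106863529779256567680 + 4882719303976413809√479
(2989440+136591√479)^4 = 638924220926583633867571201 + 29193192792157684333155840√479
(2989440+136591√479)^5 = 3820051246013425493328364845667200 + 174542596521170852986514812245391√479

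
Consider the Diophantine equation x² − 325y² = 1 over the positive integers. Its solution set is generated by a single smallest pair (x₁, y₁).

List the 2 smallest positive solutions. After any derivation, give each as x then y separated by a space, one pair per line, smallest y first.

[18; 36] for √325; ℓ=1 ⇒ convergent index 1
k=0  a_k=18  p_k/q_k = 18/1
k=1  a_k=36  p_k/q_k = 649/36
(x₁, y₁) = (649, 36);  649² − 325·36² = 1 ✓
(x_2, y_2) = (649·649 + 325·36·36, 649·36 + 36·649) = (842401, 46728)

649 36
842401 46728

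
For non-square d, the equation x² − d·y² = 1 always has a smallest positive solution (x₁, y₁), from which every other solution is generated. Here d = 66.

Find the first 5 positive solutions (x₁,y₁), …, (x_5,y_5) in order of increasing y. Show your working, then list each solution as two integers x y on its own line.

65 8
8449 1040
1098305 135192
142771201 17573920
18559157825 2284474408

[8; 8,16] for √66; ℓ=2 ⇒ convergent index 1
i=0: a=8 ⇒ p=8, q=1
i=1: a=8 ⇒ p=65, q=8
fundamental: x₁=65, y₁=8  (since 4225 − 66·64 = 1)
k=2:  x_2 = 65·65+66·8·8 = 8449,  y_2 = 65·8+8·65 = 1040
k=3:  x_3 = 65·8449+66·8·1040 = 1098305,  y_3 = 65·1040+8·8449 = 135192
k=4:  x_4 = 65·1098305+66·8·135192 = 142771201,  y_4 = 65·135192+8·1098305 = 17573920
k=5:  x_5 = 65·142771201+66·8·17573920 = 18559157825,  y_5 = 65·17573920+8·142771201 = 2284474408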